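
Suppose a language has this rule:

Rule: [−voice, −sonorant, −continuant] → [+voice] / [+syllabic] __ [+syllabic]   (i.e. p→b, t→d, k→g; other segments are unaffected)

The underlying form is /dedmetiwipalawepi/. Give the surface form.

/t/ is a voiceless stop between vowels /e/ and /i/, so it voices to [d].
/p/ is a voiceless stop between vowels /i/ and /a/, so it voices to [b].
/p/ is a voiceless stop between vowels /e/ and /i/, so it voices to [b].
Surface form: [dedmediwibalawebi].

dedmediwibalawebi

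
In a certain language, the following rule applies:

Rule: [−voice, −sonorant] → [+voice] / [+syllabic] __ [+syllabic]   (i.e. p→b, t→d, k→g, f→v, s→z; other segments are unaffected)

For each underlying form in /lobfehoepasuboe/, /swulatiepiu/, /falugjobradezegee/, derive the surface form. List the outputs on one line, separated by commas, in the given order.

lobfehoebazuboe, swuladiebiu, falugjobradezegee

/lobfehoepasuboe/: /p/ is a voiceless obstruent between vowels /e/ and /a/, so it voices to [b]. /s/ is a voiceless obstruent between vowels /a/ and /u/, so it voices to [z]. → [lobfehoebazuboe].
/swulatiepiu/: /t/ is a voiceless obstruent between vowels /a/ and /i/, so it voices to [d]. /p/ is a voiceless obstruent between vowels /e/ and /i/, so it voices to [b]. → [swuladiebiu].
/falugjobradezegee/: the rule's environment is not met; surfaces unchanged as [falugjobradezegee].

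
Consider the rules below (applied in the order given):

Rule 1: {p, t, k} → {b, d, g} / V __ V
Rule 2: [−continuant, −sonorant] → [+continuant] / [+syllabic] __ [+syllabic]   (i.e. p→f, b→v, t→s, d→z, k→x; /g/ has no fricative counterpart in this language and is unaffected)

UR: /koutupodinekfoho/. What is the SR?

Rule 1 (intervocalic voicing): /t/ is a voiceless stop between vowels /u/ and /u/, so it voices to [d]. /p/ is a voiceless stop between vowels /u/ and /o/, so it voices to [b]. /koutupodinekfoho/ → koudubodinekfoho.
Rule 2 (intervocalic spirantization): /d/ is a stop between vowels /u/ and /u/, so it spirantizes to the fricative [z]. /b/ is a stop between vowels /u/ and /o/, so it spirantizes to the fricative [v]. /d/ is a stop between vowels /o/ and /i/, so it spirantizes to the fricative [z]. /koudubodinekfoho/ → kouzuvozinekfoho.

kouzuvozinekfoho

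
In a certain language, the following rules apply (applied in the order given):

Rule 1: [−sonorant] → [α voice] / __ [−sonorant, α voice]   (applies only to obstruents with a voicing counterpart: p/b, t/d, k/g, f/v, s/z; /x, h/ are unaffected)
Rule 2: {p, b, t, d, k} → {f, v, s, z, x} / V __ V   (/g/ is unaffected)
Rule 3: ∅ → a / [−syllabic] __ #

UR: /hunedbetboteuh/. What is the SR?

Rule 1 (regressive voicing assimilation): /t/ precedes the voiced obstruent /b/, so it voices to [d] by assimilation. /hunedbetboteuh/ → hunedbedboteuh.
Rule 2 (intervocalic spirantization): /t/ is a stop between vowels /o/ and /e/, so it spirantizes to the fricative [s]. /hunedbedboteuh/ → hunedbedboseuh.
Rule 3 (final a-epenthesis): the form ends in the consonant /h/, so [a] is inserted word-finally. /hunedbedboseuh/ → hunedbedboseuha.

hunedbedboseuha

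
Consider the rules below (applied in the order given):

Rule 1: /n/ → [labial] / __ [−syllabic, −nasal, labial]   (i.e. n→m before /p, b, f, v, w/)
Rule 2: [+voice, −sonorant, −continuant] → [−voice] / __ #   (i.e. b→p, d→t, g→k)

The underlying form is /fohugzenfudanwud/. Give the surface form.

Rule 1 (nasal place assimilation): /n/ precedes the labial consonant /f/, so it assimilates in place to [m]. /n/ precedes the labial consonant /w/, so it assimilates in place to [m]. /fohugzenfudanwud/ → fohugzemfudamwud.
Rule 2 (final devoicing): /d/ is a voiced stop in word-final position, so it devoices to [t]. /fohugzemfudamwud/ → fohugzemfudamwut.

fohugzemfudamwut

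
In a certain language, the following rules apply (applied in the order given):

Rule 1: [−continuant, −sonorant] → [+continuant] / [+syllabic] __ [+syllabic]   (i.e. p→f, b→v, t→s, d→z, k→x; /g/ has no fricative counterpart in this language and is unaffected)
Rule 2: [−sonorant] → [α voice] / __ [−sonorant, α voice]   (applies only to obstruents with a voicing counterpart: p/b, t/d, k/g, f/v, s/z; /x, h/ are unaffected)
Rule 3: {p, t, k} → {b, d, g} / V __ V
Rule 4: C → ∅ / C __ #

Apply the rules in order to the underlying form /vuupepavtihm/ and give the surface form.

vuufefaftih

Rule 1 (intervocalic spirantization): /p/ is a stop between vowels /u/ and /e/, so it spirantizes to the fricative [f]. /p/ is a stop between vowels /e/ and /a/, so it spirantizes to the fricative [f]. /vuupepavtihm/ → vuufefavtihm.
Rule 2 (regressive voicing assimilation): /v/ precedes the voiceless obstruent /t/, so it devoices to [f] by assimilation. /vuufefavtihm/ → vuufefaftihm.
Rule 3 (intervocalic voicing): no segment meets the environment; /vuufefaftihm/ is unchanged.
Rule 4 (final cluster simplification): /m/ is the second consonant of a word-final cluster /hm/, so it deletes. /vuufefaftihm/ → vuufefaftih.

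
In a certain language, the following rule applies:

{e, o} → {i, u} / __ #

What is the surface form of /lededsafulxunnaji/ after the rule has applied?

lededsafulxunnaji

No segment of /lededsafulxunnaji/ meets the structural description of the rule, so the form surfaces unchanged.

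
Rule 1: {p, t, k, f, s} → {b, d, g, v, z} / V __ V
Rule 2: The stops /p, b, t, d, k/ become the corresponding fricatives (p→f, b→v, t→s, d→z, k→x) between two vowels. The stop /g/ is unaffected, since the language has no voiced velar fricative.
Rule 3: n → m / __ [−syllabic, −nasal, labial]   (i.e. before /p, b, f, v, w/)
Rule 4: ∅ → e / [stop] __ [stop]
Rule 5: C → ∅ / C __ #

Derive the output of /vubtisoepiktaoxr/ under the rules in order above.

Rule 1 (intervocalic voicing): /s/ is a voiceless obstruent between vowels /i/ and /o/, so it voices to [z]. /p/ is a voiceless obstruent between vowels /e/ and /i/, so it voices to [b]. /vubtisoepiktaoxr/ → vubtizoebiktaoxr.
Rule 2 (intervocalic spirantization): /b/ is a stop between vowels /e/ and /i/, so it spirantizes to the fricative [v]. /vubtizoebiktaoxr/ → vubtizoeviktaoxr.
Rule 3 (nasal place assimilation): no segment meets the environment; /vubtizoeviktaoxr/ is unchanged.
Rule 4 (stop-cluster e-epenthesis): /b/ and /t/ form a stop–stop cluster, so [e] is inserted between them. /k/ and /t/ form a stop–stop cluster, so [e] is inserted between them. /vubtizoeviktaoxr/ → vubetizoeviketaoxr.
Rule 5 (final cluster simplification): /r/ is the second consonant of a word-final cluster /xr/, so it deletes. /vubetizoeviketaoxr/ → vubetizoeviketaox.

vubetizoeviketaox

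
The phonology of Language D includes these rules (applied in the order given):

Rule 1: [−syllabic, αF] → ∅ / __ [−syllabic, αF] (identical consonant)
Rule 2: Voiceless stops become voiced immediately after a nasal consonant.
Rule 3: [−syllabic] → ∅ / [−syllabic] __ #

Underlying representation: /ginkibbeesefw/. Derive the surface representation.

gingibeesef

Rule 1 (degemination): /bb/ is a geminate; the first /b/ deletes. /ginkibbeesefw/ → ginkibeesefw.
Rule 2 (post-nasal voicing): /k/ is a voiceless stop immediately after the nasal /n/, so it voices to [g]. /ginkibeesefw/ → gingibeesefw.
Rule 3 (final cluster simplification): /w/ is the second consonant of a word-final cluster /fw/, so it deletes. /gingibeesefw/ → gingibeesef.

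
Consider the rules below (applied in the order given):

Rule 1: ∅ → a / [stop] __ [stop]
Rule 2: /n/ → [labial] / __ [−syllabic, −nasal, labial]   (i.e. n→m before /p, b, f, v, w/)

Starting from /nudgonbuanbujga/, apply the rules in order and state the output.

Rule 1 (stop-cluster a-epenthesis): /d/ and /g/ form a stop–stop cluster, so [a] is inserted between them. /nudgonbuanbujga/ → nudagonbuanbujga.
Rule 2 (nasal place assimilation): /n/ precedes the labial consonant /b/, so it assimilates in place to [m]. /n/ precedes the labial consonant /b/, so it assimilates in place to [m]. /nudagonbuanbujga/ → nudagombuambujga.

nudagombuambujga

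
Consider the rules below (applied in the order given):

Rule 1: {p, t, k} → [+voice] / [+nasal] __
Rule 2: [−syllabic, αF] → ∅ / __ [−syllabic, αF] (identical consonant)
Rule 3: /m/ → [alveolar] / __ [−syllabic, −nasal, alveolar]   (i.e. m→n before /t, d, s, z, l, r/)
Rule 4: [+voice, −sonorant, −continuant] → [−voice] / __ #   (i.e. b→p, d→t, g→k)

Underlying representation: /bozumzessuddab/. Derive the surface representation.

bozunzesudap

Rule 1 (post-nasal voicing): no segment meets the environment; /bozumzessuddab/ is unchanged.
Rule 2 (degemination): /ss/ is a geminate; the first /s/ deletes. /dd/ is a geminate; the first /d/ deletes. /bozumzessuddab/ → bozumzesudab.
Rule 3 (nasal place assimilation): /m/ precedes the alveolar consonant /z/, so it assimilates in place to [n]. /bozumzesudab/ → bozunzesudab.
Rule 4 (final devoicing): /b/ is a voiced stop in word-final position, so it devoices to [p]. /bozunzesudab/ → bozunzesudap.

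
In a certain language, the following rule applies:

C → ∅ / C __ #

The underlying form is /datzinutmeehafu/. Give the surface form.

No segment of /datzinutmeehafu/ meets the structural description of the rule, so the form surfaces unchanged.

datzinutmeehafu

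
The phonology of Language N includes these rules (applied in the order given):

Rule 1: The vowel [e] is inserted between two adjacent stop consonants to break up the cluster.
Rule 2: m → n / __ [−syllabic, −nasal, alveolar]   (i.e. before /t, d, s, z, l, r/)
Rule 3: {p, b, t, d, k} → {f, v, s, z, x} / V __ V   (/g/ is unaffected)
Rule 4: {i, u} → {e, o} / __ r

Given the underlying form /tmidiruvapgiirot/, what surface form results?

Rule 1 (stop-cluster e-epenthesis): /p/ and /g/ form a stop–stop cluster, so [e] is inserted between them. /tmidiruvapgiirot/ → tmidiruvapegiirot.
Rule 2 (nasal place assimilation): no segment meets the environment; /tmidiruvapegiirot/ is unchanged.
Rule 3 (intervocalic spirantization): /d/ is a stop between vowels /i/ and /i/, so it spirantizes to the fricative [z]. /p/ is a stop between vowels /a/ and /e/, so it spirantizes to the fricative [f]. /tmidiruvapegiirot/ → tmiziruvafegiirot.
Rule 4 (pre-rhotic lowering): /i/ is a high vowel immediately before /r/, so it lowers to [e]. /i/ is a high vowel immediately before /r/, so it lowers to [e]. /tmiziruvafegiirot/ → tmizeruvafegierot.

tmizeruvafegierot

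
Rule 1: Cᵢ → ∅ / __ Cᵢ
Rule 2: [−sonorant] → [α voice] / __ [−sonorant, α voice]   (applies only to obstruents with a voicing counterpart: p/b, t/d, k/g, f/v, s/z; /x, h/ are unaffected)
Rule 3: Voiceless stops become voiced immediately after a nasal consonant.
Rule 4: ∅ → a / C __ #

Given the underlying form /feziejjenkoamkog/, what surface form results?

feziejengoamgoga

Rule 1 (degemination): /jj/ is a geminate; the first /j/ deletes. /feziejjenkoamkog/ → feziejenkoamkog.
Rule 2 (regressive voicing assimilation): no segment meets the environment; /feziejenkoamkog/ is unchanged.
Rule 3 (post-nasal voicing): /k/ is a voiceless stop immediately after the nasal /n/, so it voices to [g]. /k/ is a voiceless stop immediately after the nasal /m/, so it voices to [g]. /feziejenkoamkog/ → feziejengoamgog.
Rule 4 (final a-epenthesis): the form ends in the consonant /g/, so [a] is inserted word-finally. /feziejengoamgog/ → feziejengoamgoga.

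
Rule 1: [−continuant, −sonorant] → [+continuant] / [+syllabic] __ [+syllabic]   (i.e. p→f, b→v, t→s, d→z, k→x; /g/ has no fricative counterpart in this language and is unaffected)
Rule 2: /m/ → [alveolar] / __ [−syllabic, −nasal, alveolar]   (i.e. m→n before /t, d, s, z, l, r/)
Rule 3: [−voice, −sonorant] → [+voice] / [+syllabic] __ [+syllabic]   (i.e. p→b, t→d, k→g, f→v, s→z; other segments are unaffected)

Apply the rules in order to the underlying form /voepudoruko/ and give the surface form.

voevuzoruxo

Rule 1 (intervocalic spirantization): /p/ is a stop between vowels /e/ and /u/, so it spirantizes to the fricative [f]. /d/ is a stop between vowels /u/ and /o/, so it spirantizes to the fricative [z]. /k/ is a stop between vowels /u/ and /o/, so it spirantizes to the fricative [x]. /voepudoruko/ → voefuzoruxo.
Rule 2 (nasal place assimilation): no segment meets the environment; /voefuzoruxo/ is unchanged.
Rule 3 (intervocalic voicing): /f/ is a voiceless obstruent between vowels /e/ and /u/, so it voices to [v]. /voefuzoruxo/ → voevuzoruxo.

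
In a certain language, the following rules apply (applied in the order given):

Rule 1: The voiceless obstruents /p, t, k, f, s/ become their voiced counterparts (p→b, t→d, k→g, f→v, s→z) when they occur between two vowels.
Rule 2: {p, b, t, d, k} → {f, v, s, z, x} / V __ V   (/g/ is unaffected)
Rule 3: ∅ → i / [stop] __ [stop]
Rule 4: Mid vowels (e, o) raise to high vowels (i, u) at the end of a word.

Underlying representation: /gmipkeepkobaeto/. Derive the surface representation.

Rule 1 (intervocalic voicing): /t/ is a voiceless obstruent between vowels /e/ and /o/, so it voices to [d]. /gmipkeepkobaeto/ → gmipkeepkobaedo.
Rule 2 (intervocalic spirantization): /b/ is a stop between vowels /o/ and /a/, so it spirantizes to the fricative [v]. /d/ is a stop between vowels /e/ and /o/, so it spirantizes to the fricative [z]. /gmipkeepkobaedo/ → gmipkeepkovaezo.
Rule 3 (stop-cluster i-epenthesis): /p/ and /k/ form a stop–stop cluster, so [i] is inserted between them. /p/ and /k/ form a stop–stop cluster, so [i] is inserted between them. /gmipkeepkovaezo/ → gmipikeepikovaezo.
Rule 4 (final vowel raising): /o/ is a mid vowel in word-final position, so it raises to [u]. /gmipikeepikovaezo/ → gmipikeepikovaezu.

gmipikeepikovaezu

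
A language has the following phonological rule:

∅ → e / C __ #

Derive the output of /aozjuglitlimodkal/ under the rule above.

aozjuglitlimodkale

the form ends in the consonant /l/, so [e] is inserted word-finally.
Surface form: [aozjuglitlimodkale].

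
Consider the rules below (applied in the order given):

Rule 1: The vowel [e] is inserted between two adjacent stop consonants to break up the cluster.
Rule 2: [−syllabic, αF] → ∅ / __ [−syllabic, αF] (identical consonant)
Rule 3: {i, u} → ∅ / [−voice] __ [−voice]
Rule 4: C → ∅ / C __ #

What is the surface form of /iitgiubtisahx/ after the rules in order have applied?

iitegiubetsah

Rule 1 (stop-cluster e-epenthesis): /t/ and /g/ form a stop–stop cluster, so [e] is inserted between them. /b/ and /t/ form a stop–stop cluster, so [e] is inserted between them. /iitgiubtisahx/ → iitegiubetisahx.
Rule 2 (degemination): no segment meets the environment; /iitegiubetisahx/ is unchanged.
Rule 3 (high vowel syncope): /i/ is a high vowel flanked by voiceless consonants /t/ and /s/, so it deletes. /iitegiubetisahx/ → iitegiubetsahx.
Rule 4 (final cluster simplification): /x/ is the second consonant of a word-final cluster /hx/, so it deletes. /iitegiubetsahx/ → iitegiubetsah.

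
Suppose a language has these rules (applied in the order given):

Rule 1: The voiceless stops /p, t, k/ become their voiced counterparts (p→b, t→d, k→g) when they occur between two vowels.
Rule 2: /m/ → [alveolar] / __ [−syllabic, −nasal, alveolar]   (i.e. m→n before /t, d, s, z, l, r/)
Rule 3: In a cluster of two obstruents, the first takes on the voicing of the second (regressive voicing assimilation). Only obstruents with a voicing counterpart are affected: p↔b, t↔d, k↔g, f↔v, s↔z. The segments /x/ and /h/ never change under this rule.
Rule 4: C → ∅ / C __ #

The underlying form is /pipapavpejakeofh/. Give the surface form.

pibabafpejageof

Rule 1 (intervocalic voicing): /p/ is a voiceless stop between vowels /i/ and /a/, so it voices to [b]. /p/ is a voiceless stop between vowels /a/ and /a/, so it voices to [b]. /k/ is a voiceless stop between vowels /a/ and /e/, so it voices to [g]. /pipapavpejakeofh/ → pibabavpejageofh.
Rule 2 (nasal place assimilation): no segment meets the environment; /pibabavpejageofh/ is unchanged.
Rule 3 (regressive voicing assimilation): /v/ precedes the voiceless obstruent /p/, so it devoices to [f] by assimilation. /pibabavpejageofh/ → pibabafpejageofh.
Rule 4 (final cluster simplification): /h/ is the second consonant of a word-final cluster /fh/, so it deletes. /pibabafpejageofh/ → pibabafpejageof.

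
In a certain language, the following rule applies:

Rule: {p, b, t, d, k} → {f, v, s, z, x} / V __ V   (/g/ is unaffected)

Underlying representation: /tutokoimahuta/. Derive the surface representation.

Scanning /tutokoimahuta/: /t/ at position 1 is not in the conditioning environment; /t/ is a stop between vowels /u/ and /o/, so it spirantizes to the fricative [s]; /k/ is a stop between vowels /o/ and /o/, so it spirantizes to the fricative [x]; /t/ is a stop between vowels /u/ and /a/, so it spirantizes to the fricative [s].
Result: [tusoxoimahusa].

tusoxoimahusa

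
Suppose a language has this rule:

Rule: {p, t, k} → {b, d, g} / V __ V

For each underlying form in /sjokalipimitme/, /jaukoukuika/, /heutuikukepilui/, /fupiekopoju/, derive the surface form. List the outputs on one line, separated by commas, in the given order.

/sjokalipimitme/: /k/ is a voiceless stop between vowels /o/ and /a/, so it voices to [g]. /p/ is a voiceless stop between vowels /i/ and /i/, so it voices to [b]. → [sjogalibimitme].
/jaukoukuika/: /k/ is a voiceless stop between vowels /u/ and /o/, so it voices to [g]. /k/ is a voiceless stop between vowels /u/ and /u/, so it voices to [g]. /k/ is a voiceless stop between vowels /i/ and /a/, so it voices to [g]. → [jaugouguiga].
/heutuikukepilui/: /t/ is a voiceless stop between vowels /u/ and /u/, so it voices to [d]. /k/ is a voiceless stop between vowels /i/ and /u/, so it voices to [g]. /k/ is a voiceless stop between vowels /u/ and /e/, so it voices to [g]. /p/ is a voiceless stop between vowels /e/ and /i/, so it voices to [b]. → [heuduigugebilui].
/fupiekopoju/: /p/ is a voiceless stop between vowels /u/ and /i/, so it voices to [b]. /k/ is a voiceless stop between vowels /e/ and /o/, so it voices to [g]. /p/ is a voiceless stop between vowels /o/ and /o/, so it voices to [b]. → [fubiegoboju].

sjogalibimitme, jaugouguiga, heuduigugebilui, fubiegoboju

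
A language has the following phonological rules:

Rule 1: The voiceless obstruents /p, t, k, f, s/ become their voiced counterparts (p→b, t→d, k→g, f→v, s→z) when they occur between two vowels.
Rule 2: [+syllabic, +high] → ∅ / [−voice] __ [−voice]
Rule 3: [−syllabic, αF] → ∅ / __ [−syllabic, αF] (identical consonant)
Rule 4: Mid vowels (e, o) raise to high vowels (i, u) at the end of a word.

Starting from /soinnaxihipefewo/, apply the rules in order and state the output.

soinaxhibevewu

Rule 1 (intervocalic voicing): /p/ is a voiceless obstruent between vowels /i/ and /e/, so it voices to [b]. /f/ is a voiceless obstruent between vowels /e/ and /e/, so it voices to [v]. /soinnaxihipefewo/ → soinnaxihibevewo.
Rule 2 (high vowel syncope): /i/ is a high vowel flanked by voiceless consonants /x/ and /h/, so it deletes. /soinnaxihibevewo/ → soinnaxhibevewo.
Rule 3 (degemination): /nn/ is a geminate; the first /n/ deletes. /soinnaxhibevewo/ → soinaxhibevewo.
Rule 4 (final vowel raising): /o/ is a mid vowel in word-final position, so it raises to [u]. /soinaxhibevewo/ → soinaxhibevewu.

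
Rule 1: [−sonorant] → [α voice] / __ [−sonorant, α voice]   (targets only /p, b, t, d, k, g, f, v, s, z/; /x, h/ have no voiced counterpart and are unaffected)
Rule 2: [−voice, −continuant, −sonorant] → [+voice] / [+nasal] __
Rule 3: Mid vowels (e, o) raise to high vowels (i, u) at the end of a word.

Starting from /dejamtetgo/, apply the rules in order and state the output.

Rule 1 (regressive voicing assimilation): /t/ precedes the voiced obstruent /g/, so it voices to [d] by assimilation. /dejamtetgo/ → dejamtedgo.
Rule 2 (post-nasal voicing): /t/ is a voiceless stop immediately after the nasal /m/, so it voices to [d]. /dejamtedgo/ → dejamdedgo.
Rule 3 (final vowel raising): /o/ is a mid vowel in word-final position, so it raises to [u]. /dejamdedgo/ → dejamdedgu.

dejamdedgu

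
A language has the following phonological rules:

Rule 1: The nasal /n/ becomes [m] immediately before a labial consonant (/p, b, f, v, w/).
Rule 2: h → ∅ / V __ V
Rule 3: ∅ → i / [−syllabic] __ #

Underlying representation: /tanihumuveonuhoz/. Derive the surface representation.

taniumuveonuozi

Rule 1 (nasal place assimilation): no segment meets the environment; /tanihumuveonuhoz/ is unchanged.
Rule 2 (intervocalic h-deletion): /h/ occurs between vowels /i/ and /u/, so it deletes. /h/ occurs between vowels /u/ and /o/, so it deletes. /tanihumuveonuhoz/ → taniumuveonuoz.
Rule 3 (final i-epenthesis): the form ends in the consonant /z/, so [i] is inserted word-finally. /taniumuveonuoz/ → taniumuveonuozi.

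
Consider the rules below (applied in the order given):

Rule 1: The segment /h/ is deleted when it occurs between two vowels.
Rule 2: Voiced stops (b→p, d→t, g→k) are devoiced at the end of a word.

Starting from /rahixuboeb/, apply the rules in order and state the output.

raixuboep

Rule 1 (intervocalic h-deletion): /h/ occurs between vowels /a/ and /i/, so it deletes. /rahixuboeb/ → raixuboeb.
Rule 2 (final devoicing): /b/ is a voiced stop in word-final position, so it devoices to [p]. /raixuboeb/ → raixuboep.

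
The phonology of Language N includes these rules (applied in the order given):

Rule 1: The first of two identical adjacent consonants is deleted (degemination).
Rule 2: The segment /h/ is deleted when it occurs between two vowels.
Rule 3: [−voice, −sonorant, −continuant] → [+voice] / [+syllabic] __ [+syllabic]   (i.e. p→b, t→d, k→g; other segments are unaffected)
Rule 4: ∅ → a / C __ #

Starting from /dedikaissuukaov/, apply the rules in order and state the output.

dedigaisuugaova

Rule 1 (degemination): /ss/ is a geminate; the first /s/ deletes. /dedikaissuukaov/ → dedikaisuukaov.
Rule 2 (intervocalic h-deletion): no segment meets the environment; /dedikaisuukaov/ is unchanged.
Rule 3 (intervocalic voicing): /k/ is a voiceless stop between vowels /i/ and /a/, so it voices to [g]. /k/ is a voiceless stop between vowels /u/ and /a/, so it voices to [g]. /dedikaisuukaov/ → dedigaisuugaov.
Rule 4 (final a-epenthesis): the form ends in the consonant /v/, so [a] is inserted word-finally. /dedigaisuugaov/ → dedigaisuugaova.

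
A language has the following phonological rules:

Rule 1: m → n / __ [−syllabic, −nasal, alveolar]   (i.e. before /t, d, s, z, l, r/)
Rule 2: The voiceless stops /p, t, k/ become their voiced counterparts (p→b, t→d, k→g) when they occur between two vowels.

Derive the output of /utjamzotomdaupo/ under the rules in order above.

utjanzodondaubo

Rule 1 (nasal place assimilation): /m/ precedes the alveolar consonant /z/, so it assimilates in place to [n]. /m/ precedes the alveolar consonant /d/, so it assimilates in place to [n]. /utjamzotomdaupo/ → utjanzotondaupo.
Rule 2 (intervocalic voicing): /t/ is a voiceless stop between vowels /o/ and /o/, so it voices to [d]. /p/ is a voiceless stop between vowels /u/ and /o/, so it voices to [b]. /utjanzotondaupo/ → utjanzodondaubo.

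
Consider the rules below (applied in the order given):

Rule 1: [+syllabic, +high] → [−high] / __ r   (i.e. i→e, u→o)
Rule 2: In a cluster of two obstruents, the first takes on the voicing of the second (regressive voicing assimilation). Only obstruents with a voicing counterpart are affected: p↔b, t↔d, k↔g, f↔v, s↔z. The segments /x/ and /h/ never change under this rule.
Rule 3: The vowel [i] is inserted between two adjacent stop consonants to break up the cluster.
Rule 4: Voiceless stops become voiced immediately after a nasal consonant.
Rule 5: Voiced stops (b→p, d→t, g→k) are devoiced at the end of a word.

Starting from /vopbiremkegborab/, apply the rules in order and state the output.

vobiberemgegiborap

Rule 1 (pre-rhotic lowering): /i/ is a high vowel immediately before /r/, so it lowers to [e]. /vopbiremkegborab/ → vopberemkegborab.
Rule 2 (regressive voicing assimilation): /p/ precedes the voiced obstruent /b/, so it voices to [b] by assimilation. /vopberemkegborab/ → vobberemkegborab.
Rule 3 (stop-cluster i-epenthesis): /b/ and /b/ form a stop–stop cluster, so [i] is inserted between them. /g/ and /b/ form a stop–stop cluster, so [i] is inserted between them. /vobberemkegborab/ → vobiberemkegiborab.
Rule 4 (post-nasal voicing): /k/ is a voiceless stop immediately after the nasal /m/, so it voices to [g]. /vobiberemkegiborab/ → vobiberemgegiborab.
Rule 5 (final devoicing): /b/ is a voiced stop in word-final position, so it devoices to [p]. /vobiberemgegiborab/ → vobiberemgegiborap.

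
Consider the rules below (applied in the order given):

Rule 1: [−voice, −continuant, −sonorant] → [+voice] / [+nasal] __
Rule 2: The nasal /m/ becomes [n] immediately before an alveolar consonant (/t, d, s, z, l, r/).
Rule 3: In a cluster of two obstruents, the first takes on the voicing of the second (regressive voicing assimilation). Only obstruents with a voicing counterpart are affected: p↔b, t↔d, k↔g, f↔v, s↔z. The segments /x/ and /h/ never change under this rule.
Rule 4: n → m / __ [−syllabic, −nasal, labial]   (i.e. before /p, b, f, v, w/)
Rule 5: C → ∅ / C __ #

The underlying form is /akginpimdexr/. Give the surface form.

aggimbindex

Rule 1 (post-nasal voicing): /p/ is a voiceless stop immediately after the nasal /n/, so it voices to [b]. /akginpimdexr/ → akginbimdexr.
Rule 2 (nasal place assimilation): /m/ precedes the alveolar consonant /d/, so it assimilates in place to [n]. /akginbimdexr/ → akginbindexr.
Rule 3 (regressive voicing assimilation): /k/ precedes the voiced obstruent /g/, so it voices to [g] by assimilation. /akginbindexr/ → agginbindexr.
Rule 4 (nasal place assimilation): /n/ precedes the labial consonant /b/, so it assimilates in place to [m]. /agginbindexr/ → aggimbindexr.
Rule 5 (final cluster simplification): /r/ is the second consonant of a word-final cluster /xr/, so it deletes. /aggimbindexr/ → aggimbindex.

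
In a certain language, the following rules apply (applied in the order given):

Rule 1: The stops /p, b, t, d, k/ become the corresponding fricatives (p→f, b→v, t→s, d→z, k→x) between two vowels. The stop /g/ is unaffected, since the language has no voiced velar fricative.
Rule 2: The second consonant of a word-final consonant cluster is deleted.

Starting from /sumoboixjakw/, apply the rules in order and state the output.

sumovoixjak

Rule 1 (intervocalic spirantization): /b/ is a stop between vowels /o/ and /o/, so it spirantizes to the fricative [v]. /sumoboixjakw/ → sumovoixjakw.
Rule 2 (final cluster simplification): /w/ is the second consonant of a word-final cluster /kw/, so it deletes. /sumovoixjakw/ → sumovoixjak.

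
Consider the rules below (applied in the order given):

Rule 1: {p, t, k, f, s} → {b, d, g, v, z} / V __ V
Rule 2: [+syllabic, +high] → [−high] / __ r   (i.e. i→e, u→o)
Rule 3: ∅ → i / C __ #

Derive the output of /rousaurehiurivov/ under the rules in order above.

Rule 1 (intervocalic voicing): /s/ is a voiceless obstruent between vowels /u/ and /a/, so it voices to [z]. /rousaurehiurivov/ → rouzaurehiurivov.
Rule 2 (pre-rhotic lowering): /u/ is a high vowel immediately before /r/, so it lowers to [o]. /u/ is a high vowel immediately before /r/, so it lowers to [o]. /rouzaurehiurivov/ → rouzaorehiorivov.
Rule 3 (final i-epenthesis): the form ends in the consonant /v/, so [i] is inserted word-finally. /rouzaorehiorivov/ → rouzaorehiorivovi.

rouzaorehiorivovi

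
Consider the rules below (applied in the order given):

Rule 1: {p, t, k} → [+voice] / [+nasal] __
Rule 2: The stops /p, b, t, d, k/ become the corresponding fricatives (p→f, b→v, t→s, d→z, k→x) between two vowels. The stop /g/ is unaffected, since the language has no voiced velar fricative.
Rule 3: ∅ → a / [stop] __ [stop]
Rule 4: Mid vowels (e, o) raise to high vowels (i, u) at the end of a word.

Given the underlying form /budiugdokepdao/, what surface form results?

buziugadoxepadau

Rule 1 (post-nasal voicing): no segment meets the environment; /budiugdokepdao/ is unchanged.
Rule 2 (intervocalic spirantization): /d/ is a stop between vowels /u/ and /i/, so it spirantizes to the fricative [z]. /k/ is a stop between vowels /o/ and /e/, so it spirantizes to the fricative [x]. /budiugdokepdao/ → buziugdoxepdao.
Rule 3 (stop-cluster a-epenthesis): /g/ and /d/ form a stop–stop cluster, so [a] is inserted between them. /p/ and /d/ form a stop–stop cluster, so [a] is inserted between them. /buziugdoxepdao/ → buziugadoxepadao.
Rule 4 (final vowel raising): /o/ is a mid vowel in word-final position, so it raises to [u]. /buziugadoxepadao/ → buziugadoxepadau.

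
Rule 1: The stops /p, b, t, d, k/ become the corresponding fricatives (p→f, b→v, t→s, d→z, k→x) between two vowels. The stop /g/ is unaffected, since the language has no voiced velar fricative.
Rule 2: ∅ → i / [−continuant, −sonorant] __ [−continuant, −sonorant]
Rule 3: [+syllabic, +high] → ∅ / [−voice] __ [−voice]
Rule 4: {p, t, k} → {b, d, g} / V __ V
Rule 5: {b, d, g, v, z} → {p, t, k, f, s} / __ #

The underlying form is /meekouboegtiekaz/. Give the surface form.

Rule 1 (intervocalic spirantization): /k/ is a stop between vowels /e/ and /o/, so it spirantizes to the fricative [x]. /b/ is a stop between vowels /u/ and /o/, so it spirantizes to the fricative [v]. /k/ is a stop between vowels /e/ and /a/, so it spirantizes to the fricative [x]. /meekouboegtiekaz/ → meexouvoegtiexaz.
Rule 2 (stop-cluster i-epenthesis): /g/ and /t/ form a stop–stop cluster, so [i] is inserted between them. /meexouvoegtiexaz/ → meexouvoegitiexaz.
Rule 3 (high vowel syncope): no segment meets the environment; /meexouvoegitiexaz/ is unchanged.
Rule 4 (intervocalic voicing): /t/ is a voiceless stop between vowels /i/ and /i/, so it voices to [d]. /meexouvoegitiexaz/ → meexouvoegidiexaz.
Rule 5 (final devoicing): /z/ is a voiced obstruent in word-final position, so it devoices to [s]. /meexouvoegidiexaz/ → meexouvoegidiexas.

meexouvoegidiexas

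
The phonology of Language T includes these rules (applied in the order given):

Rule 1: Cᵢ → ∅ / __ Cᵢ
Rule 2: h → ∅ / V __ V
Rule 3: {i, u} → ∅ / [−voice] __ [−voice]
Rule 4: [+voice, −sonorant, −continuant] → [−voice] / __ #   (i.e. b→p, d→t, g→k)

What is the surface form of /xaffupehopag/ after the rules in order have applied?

xafpeopak

Rule 1 (degemination): /ff/ is a geminate; the first /f/ deletes. /xaffupehopag/ → xafupehopag.
Rule 2 (intervocalic h-deletion): /h/ occurs between vowels /e/ and /o/, so it deletes. /xafupehopag/ → xafupeopag.
Rule 3 (high vowel syncope): /u/ is a high vowel flanked by voiceless consonants /f/ and /p/, so it deletes. /xafupeopag/ → xafpeopag.
Rule 4 (final devoicing): /g/ is a voiced stop in word-final position, so it devoices to [k]. /xafpeopag/ → xafpeopak.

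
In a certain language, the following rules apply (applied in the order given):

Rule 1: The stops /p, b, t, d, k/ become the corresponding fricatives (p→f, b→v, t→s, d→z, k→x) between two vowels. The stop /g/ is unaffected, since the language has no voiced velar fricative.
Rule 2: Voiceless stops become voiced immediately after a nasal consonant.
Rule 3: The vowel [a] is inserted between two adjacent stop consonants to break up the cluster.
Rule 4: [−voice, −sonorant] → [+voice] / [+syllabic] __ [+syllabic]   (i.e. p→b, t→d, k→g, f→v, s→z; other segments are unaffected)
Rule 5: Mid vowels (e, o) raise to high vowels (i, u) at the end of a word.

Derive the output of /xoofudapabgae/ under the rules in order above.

Rule 1 (intervocalic spirantization): /d/ is a stop between vowels /u/ and /a/, so it spirantizes to the fricative [z]. /p/ is a stop between vowels /a/ and /a/, so it spirantizes to the fricative [f]. /xoofudapabgae/ → xoofuzafabgae.
Rule 2 (post-nasal voicing): no segment meets the environment; /xoofuzafabgae/ is unchanged.
Rule 3 (stop-cluster a-epenthesis): /b/ and /g/ form a stop–stop cluster, so [a] is inserted between them. /xoofuzafabgae/ → xoofuzafabagae.
Rule 4 (intervocalic voicing): /f/ is a voiceless obstruent between vowels /o/ and /u/, so it voices to [v]. /f/ is a voiceless obstruent between vowels /a/ and /a/, so it voices to [v]. /xoofuzafabagae/ → xoovuzavabagae.
Rule 5 (final vowel raising): /e/ is a mid vowel in word-final position, so it raises to [i]. /xoovuzavabagae/ → xoovuzavabagai.

xoovuzavabagai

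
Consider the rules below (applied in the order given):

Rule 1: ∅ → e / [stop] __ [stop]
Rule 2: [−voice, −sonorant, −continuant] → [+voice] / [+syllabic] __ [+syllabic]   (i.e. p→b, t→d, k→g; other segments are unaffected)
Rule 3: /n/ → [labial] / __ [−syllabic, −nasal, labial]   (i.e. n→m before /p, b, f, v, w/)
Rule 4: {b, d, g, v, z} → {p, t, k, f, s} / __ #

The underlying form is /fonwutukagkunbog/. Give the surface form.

Rule 1 (stop-cluster e-epenthesis): /g/ and /k/ form a stop–stop cluster, so [e] is inserted between them. /fonwutukagkunbog/ → fonwutukagekunbog.
Rule 2 (intervocalic voicing): /t/ is a voiceless stop between vowels /u/ and /u/, so it voices to [d]. /k/ is a voiceless stop between vowels /u/ and /a/, so it voices to [g]. /k/ is a voiceless stop between vowels /e/ and /u/, so it voices to [g]. /fonwutukagekunbog/ → fonwudugagegunbog.
Rule 3 (nasal place assimilation): /n/ precedes the labial consonant /w/, so it assimilates in place to [m]. /n/ precedes the labial consonant /b/, so it assimilates in place to [m]. /fonwudugagegunbog/ → fomwudugagegumbog.
Rule 4 (final devoicing): /g/ is a voiced obstruent in word-final position, so it devoices to [k]. /fomwudugagegumbog/ → fomwudugagegumbok.

fomwudugagegumbok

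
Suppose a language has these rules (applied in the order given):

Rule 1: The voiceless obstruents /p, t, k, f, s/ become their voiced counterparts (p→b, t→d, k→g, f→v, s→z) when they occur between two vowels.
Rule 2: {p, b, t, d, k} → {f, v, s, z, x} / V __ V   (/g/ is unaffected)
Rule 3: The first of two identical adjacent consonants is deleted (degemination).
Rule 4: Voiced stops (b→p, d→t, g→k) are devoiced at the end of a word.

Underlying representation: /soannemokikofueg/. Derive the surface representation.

soanemogigovuek

Rule 1 (intervocalic voicing): /k/ is a voiceless obstruent between vowels /o/ and /i/, so it voices to [g]. /k/ is a voiceless obstruent between vowels /i/ and /o/, so it voices to [g]. /f/ is a voiceless obstruent between vowels /o/ and /u/, so it voices to [v]. /soannemokikofueg/ → soannemogigovueg.
Rule 2 (intervocalic spirantization): no segment meets the environment; /soannemogigovueg/ is unchanged.
Rule 3 (degemination): /nn/ is a geminate; the first /n/ deletes. /soannemogigovueg/ → soanemogigovueg.
Rule 4 (final devoicing): /g/ is a voiced stop in word-final position, so it devoices to [k]. /soanemogigovueg/ → soanemogigovuek.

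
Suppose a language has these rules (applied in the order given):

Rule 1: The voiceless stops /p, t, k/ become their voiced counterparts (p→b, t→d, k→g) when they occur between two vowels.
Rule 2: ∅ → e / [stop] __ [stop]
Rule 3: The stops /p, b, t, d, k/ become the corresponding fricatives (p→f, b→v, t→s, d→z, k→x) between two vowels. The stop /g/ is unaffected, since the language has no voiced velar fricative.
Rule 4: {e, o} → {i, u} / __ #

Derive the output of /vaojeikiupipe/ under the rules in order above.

Rule 1 (intervocalic voicing): /k/ is a voiceless stop between vowels /i/ and /i/, so it voices to [g]. /p/ is a voiceless stop between vowels /u/ and /i/, so it voices to [b]. /p/ is a voiceless stop between vowels /i/ and /e/, so it voices to [b]. /vaojeikiupipe/ → vaojeigiubibe.
Rule 2 (stop-cluster e-epenthesis): no segment meets the environment; /vaojeigiubibe/ is unchanged.
Rule 3 (intervocalic spirantization): /b/ is a stop between vowels /u/ and /i/, so it spirantizes to the fricative [v]. /b/ is a stop between vowels /i/ and /e/, so it spirantizes to the fricative [v]. /vaojeigiubibe/ → vaojeigiuvive.
Rule 4 (final vowel raising): /e/ is a mid vowel in word-final position, so it raises to [i]. /vaojeigiuvive/ → vaojeigiuvivi.

vaojeigiuvivi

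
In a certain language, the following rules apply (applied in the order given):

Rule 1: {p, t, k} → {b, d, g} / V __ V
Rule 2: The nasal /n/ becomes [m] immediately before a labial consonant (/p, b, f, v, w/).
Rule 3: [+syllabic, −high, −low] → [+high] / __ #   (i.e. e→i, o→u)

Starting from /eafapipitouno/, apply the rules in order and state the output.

Rule 1 (intervocalic voicing): /p/ is a voiceless stop between vowels /a/ and /i/, so it voices to [b]. /p/ is a voiceless stop between vowels /i/ and /i/, so it voices to [b]. /t/ is a voiceless stop between vowels /i/ and /o/, so it voices to [d]. /eafapipitouno/ → eafabibidouno.
Rule 2 (nasal place assimilation): no segment meets the environment; /eafabibidouno/ is unchanged.
Rule 3 (final vowel raising): /o/ is a mid vowel in word-final position, so it raises to [u]. /eafabibidouno/ → eafabibidounu.

eafabibidounu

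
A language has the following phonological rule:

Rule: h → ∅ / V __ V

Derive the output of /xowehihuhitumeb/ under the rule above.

/h/ occurs between vowels /e/ and /i/, so it deletes.
/h/ occurs between vowels /i/ and /u/, so it deletes.
/h/ occurs between vowels /u/ and /i/, so it deletes.
Surface form: [xoweiuitumeb].

xoweiuitumeb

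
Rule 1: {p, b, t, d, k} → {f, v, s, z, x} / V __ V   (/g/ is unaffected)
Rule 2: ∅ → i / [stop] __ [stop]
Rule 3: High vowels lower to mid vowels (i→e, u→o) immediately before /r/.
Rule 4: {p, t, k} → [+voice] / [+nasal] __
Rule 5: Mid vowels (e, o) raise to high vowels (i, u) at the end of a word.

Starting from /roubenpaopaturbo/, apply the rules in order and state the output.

rouvenbaofasorbu

Rule 1 (intervocalic spirantization): /b/ is a stop between vowels /u/ and /e/, so it spirantizes to the fricative [v]. /p/ is a stop between vowels /o/ and /a/, so it spirantizes to the fricative [f]. /t/ is a stop between vowels /a/ and /u/, so it spirantizes to the fricative [s]. /roubenpaopaturbo/ → rouvenpaofasurbo.
Rule 2 (stop-cluster i-epenthesis): no segment meets the environment; /rouvenpaofasurbo/ is unchanged.
Rule 3 (pre-rhotic lowering): /u/ is a high vowel immediately before /r/, so it lowers to [o]. /rouvenpaofasurbo/ → rouvenpaofasorbo.
Rule 4 (post-nasal voicing): /p/ is a voiceless stop immediately after the nasal /n/, so it voices to [b]. /rouvenpaofasorbo/ → rouvenbaofasorbo.
Rule 5 (final vowel raising): /o/ is a mid vowel in word-final position, so it raises to [u]. /rouvenbaofasorbo/ → rouvenbaofasorbu.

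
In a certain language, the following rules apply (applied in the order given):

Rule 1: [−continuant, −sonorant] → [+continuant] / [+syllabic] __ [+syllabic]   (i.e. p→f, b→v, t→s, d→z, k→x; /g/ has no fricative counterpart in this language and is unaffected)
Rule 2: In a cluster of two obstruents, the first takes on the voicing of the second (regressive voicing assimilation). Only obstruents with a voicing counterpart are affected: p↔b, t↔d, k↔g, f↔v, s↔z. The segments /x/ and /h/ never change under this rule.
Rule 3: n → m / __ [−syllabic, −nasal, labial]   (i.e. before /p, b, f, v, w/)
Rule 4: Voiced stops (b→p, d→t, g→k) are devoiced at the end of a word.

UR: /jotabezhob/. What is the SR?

Rule 1 (intervocalic spirantization): /t/ is a stop between vowels /o/ and /a/, so it spirantizes to the fricative [s]. /b/ is a stop between vowels /a/ and /e/, so it spirantizes to the fricative [v]. /jotabezhob/ → josavezhob.
Rule 2 (regressive voicing assimilation): /z/ precedes the voiceless obstruent /h/, so it devoices to [s] by assimilation. /josavezhob/ → josaveshob.
Rule 3 (nasal place assimilation): no segment meets the environment; /josaveshob/ is unchanged.
Rule 4 (final devoicing): /b/ is a voiced stop in word-final position, so it devoices to [p]. /josaveshob/ → josaveshop.

josaveshop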